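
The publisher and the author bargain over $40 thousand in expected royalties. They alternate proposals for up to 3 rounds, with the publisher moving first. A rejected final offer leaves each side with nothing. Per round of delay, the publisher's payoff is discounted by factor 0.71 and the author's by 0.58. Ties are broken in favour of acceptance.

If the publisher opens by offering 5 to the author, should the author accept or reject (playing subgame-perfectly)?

Reject

Round 3 (the publisher proposes): rejection yields 0 for the author; the publisher offers 0 and keeps 40.
Round 2 (the author proposes): the publisher can get 40 next round, worth 0.71 × 40 = 28.4 now; the author offers that and keeps 11.6.
So by rejecting in round 1, the author gets 11.6 next round, worth 0.58 × 11.6 = 6.728 now.
Offer 5 < 6.728, so the author rejects.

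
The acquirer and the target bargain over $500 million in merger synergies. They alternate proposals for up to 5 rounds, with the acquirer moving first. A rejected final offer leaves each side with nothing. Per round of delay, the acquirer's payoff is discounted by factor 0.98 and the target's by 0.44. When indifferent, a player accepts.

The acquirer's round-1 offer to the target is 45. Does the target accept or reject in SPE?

Work out the target's continuation value if the offer is rejected.
Round 5 (the acquirer proposes): rejection yields 0 for the target; the acquirer offers 0 and keeps 500.
Round 4 (the target proposes): the acquirer can get 500 next round, worth 0.98 × 500 = 490 now. The target offers 490 and keeps 500 − 490 = 10.
Round 3 (the acquirer proposes): the target can get 10 next round, worth 0.44 × 10 = 4.4 now, so the acquirer offers 4.4, keeping 495.6.
Round 2 (the target proposes): the acquirer can get 495.6 next round, worth 0.98 × 495.6 = 485.688 now. The target offers 485.688 and keeps 500 − 485.688 = 14.312.
So by rejecting in round 1, the target gets 14.312 next round, worth 0.44 × 14.312 = 6.29728 now.
Offer 45 ≥ 6.29728, so the target accepts.

Accept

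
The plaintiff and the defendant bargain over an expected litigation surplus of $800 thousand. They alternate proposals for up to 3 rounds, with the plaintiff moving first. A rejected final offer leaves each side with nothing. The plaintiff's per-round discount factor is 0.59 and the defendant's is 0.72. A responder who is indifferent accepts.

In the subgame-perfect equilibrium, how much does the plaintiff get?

Round 3 (the plaintiff proposes): rejection yields 0 for the defendant; the plaintiff offers 0 and keeps 800.
Round 2 (the defendant proposes): the plaintiff can get 800 next round, worth 0.59 × 800 = 472 now. The defendant offers 472 and keeps 800 − 472 = 328.
Round 1 (the plaintiff proposes): the defendant can get 328 next round, worth 0.72 × 328 = 236.16 now. The plaintiff offers 236.16 and keeps 800 − 236.16 = 563.84.

563.84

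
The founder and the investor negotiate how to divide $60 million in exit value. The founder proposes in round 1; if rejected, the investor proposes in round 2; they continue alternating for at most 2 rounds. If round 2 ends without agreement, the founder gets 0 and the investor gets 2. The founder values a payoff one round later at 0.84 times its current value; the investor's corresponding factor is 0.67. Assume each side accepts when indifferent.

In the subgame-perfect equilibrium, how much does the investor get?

Solve by backward induction from round 2.
Round 2 (the investor proposes): the founder will accept anything ≥ 0, so the investor offers 0 and keeps 60.
Round 1 (the founder proposes): the investor can get 60 next round, worth 0.67 × 60 = 40.2 now; the founder offers that and keeps 19.8.

40.2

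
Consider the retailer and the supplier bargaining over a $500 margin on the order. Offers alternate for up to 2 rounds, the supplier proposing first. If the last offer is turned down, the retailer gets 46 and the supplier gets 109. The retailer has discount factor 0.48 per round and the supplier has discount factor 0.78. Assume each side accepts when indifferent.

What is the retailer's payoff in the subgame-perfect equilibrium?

187.68

By backward induction:
Round 2 (the retailer proposes): the supplier gets 109 if talks fail, so the retailer offers 109 and keeps 391.
Round 1 (the supplier proposes): the retailer can get 391 next round, worth 0.48 × 391 = 187.68 now, so the supplier offers 187.68, keeping 312.32.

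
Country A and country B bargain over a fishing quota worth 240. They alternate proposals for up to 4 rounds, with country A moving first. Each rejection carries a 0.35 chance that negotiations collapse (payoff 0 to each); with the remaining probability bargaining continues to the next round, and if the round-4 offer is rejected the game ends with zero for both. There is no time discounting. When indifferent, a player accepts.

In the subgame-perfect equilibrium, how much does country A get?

By backward induction:
Round 4 (country B proposes): country A will accept anything ≥ 0, so country B offers 0 and keeps 240.
Round 3 (country A proposes): rejecting gives country B an expected 0.65 × 240 = 156, so country A offers 156, keeping 84.
Round 2 (country B proposes): rejecting gives country A an expected 0.65 × 84 = 54.6; country B offers that and keeps 185.4.
Round 1 (country A proposes): rejecting gives country B an expected 0.65 × 185.4 = 120.51. Country A offers 120.51 and keeps 240 − 120.51 = 119.49.

119.49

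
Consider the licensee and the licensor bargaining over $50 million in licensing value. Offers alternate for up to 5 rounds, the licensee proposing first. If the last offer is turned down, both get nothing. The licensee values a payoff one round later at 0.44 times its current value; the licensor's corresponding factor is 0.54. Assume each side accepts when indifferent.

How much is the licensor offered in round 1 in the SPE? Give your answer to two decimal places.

18.71

Solve by backward induction from round 5.
Round 5 (the licensee proposes): rejection yields 0 for the licensor; the licensee offers 0 and keeps 50.
Round 4 (the licensor proposes): the licensee can get 50 next round, worth 0.44 × 50 = 22 now. The licensor offers 22 and keeps 50 − 22 = 28.
Round 3 (the licensee proposes): the licensor can get 28 next round, worth 0.54 × 28 = 15.12 now; the licensee offers that and keeps 34.88.
Round 2 (the licensor proposes): the licensee can get 34.88 next round, worth 0.44 × 34.88 = 15.3472 now, so the licensor offers 15.3472, keeping 34.6528.
Round 1 (the licensee proposes): the licensor can get 34.6528 next round, worth 0.54 × 34.6528 = 18.712512 now. The licensee offers 18.712512 and keeps 50 − 18.712512 = 31.287488.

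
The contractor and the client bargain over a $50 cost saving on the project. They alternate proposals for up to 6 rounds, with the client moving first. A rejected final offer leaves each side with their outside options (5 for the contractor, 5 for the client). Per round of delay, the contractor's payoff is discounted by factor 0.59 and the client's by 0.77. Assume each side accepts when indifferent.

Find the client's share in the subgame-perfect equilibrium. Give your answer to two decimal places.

Round 6 (the contractor proposes): the client gets 5 if talks fail, so the contractor offers 5 and keeps 45.
Round 5 (the client proposes): the contractor can get 45 next round, worth 0.59 × 45 = 26.55 now; the client offers that and keeps 23.45.
Round 4 (the contractor proposes): the client can get 23.45 next round, worth 0.77 × 23.45 = 18.0565 now; the contractor offers that and keeps 31.9435.
Round 3 (the client proposes): the contractor can get 31.9435 next round, worth 0.59 × 31.9435 = 18.846665 now. The client offers 18.846665 and keeps 50 − 18.846665 = 31.153335.
Round 2 (the contractor proposes): the client can get 31.153335 next round, worth 0.77 × 31.153335 = 23.98806795 now. The contractor offers 23.98806795 and keeps 50 − 23.98806795 = 26.01193205.
Round 1 (the client proposes): the contractor can get 26.01193205 next round, worth 0.59 × 26.01193205 = 15.3470399095 now; the client offers that and keeps 34.6529600905.

34.65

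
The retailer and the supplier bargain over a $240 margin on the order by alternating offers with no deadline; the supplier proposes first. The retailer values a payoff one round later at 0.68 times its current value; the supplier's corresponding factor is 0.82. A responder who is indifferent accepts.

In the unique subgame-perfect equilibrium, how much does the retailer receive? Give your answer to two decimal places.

Let x be the supplier's share when the supplier proposes and y be the retailer's share when the retailer proposes.
The retailer accepts iff offered ≥ 0.68·y, so x = 240 − 0.68y. Symmetrically y = 240 − 0.82x.
Substituting: x = 240 − 0.68(240 − 0.82x), giving x(1 − 0.82·0.68) = 240(1 − 0.68).
So x = 240 × 0.32 / 0.4424 ≈ 173.5986, and the retailer receives 240 − x ≈ 66.4014.

66.40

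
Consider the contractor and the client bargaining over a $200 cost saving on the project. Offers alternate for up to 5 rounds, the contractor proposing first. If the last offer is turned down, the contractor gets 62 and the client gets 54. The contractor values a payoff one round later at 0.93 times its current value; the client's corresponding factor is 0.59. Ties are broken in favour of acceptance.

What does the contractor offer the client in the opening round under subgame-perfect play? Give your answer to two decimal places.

29.05

Round 5 (the contractor proposes): the client gets 54 if talks fail, so the contractor offers 54 and keeps 146.
Round 4 (the client proposes): the contractor can get 146 next round, worth 0.93 × 146 = 135.78 now, so the client offers 135.78, keeping 64.22.
Round 3 (the contractor proposes): the client can get 64.22 next round, worth 0.59 × 64.22 = 37.8898 now; the contractor offers that and keeps 162.1102.
Round 2 (the client proposes): the contractor can get 162.1102 next round, worth 0.93 × 162.1102 = 150.762486 now. The client offers 150.762486 and keeps 200 − 150.762486 = 49.237514.
Round 1 (the contractor proposes): the client can get 49.237514 next round, worth 0.59 × 49.237514 = 29.05013326 now, so the contractor offers 29.05013326, keeping 170.94986674.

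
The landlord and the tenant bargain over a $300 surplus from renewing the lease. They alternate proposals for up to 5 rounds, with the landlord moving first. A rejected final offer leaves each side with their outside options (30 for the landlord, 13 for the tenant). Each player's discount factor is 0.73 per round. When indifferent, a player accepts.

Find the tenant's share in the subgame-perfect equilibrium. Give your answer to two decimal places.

94.33

Work backward from the last round.
Round 5 (the landlord proposes): the tenant gets 13 if talks fail, so the landlord offers 13 and keeps 287.
Round 4 (the tenant proposes): the landlord can get 287 next round, worth 0.73 × 287 = 209.51 now; the tenant offers that and keeps 90.49.
Round 3 (the landlord proposes): the tenant can get 90.49 next round, worth 0.73 × 90.49 = 66.0577 now; the landlord offers that and keeps 233.9423.
Round 2 (the tenant proposes): the landlord can get 233.9423 next round, worth 0.73 × 233.9423 = 170.777879 now, so the tenant offers 170.777879, keeping 129.222121.
Round 1 (the landlord proposes): the tenant can get 129.222121 next round, worth 0.73 × 129.222121 = 94.33214833 now. The landlord offers 94.33214833 and keeps 300 − 94.33214833 = 205.66785167.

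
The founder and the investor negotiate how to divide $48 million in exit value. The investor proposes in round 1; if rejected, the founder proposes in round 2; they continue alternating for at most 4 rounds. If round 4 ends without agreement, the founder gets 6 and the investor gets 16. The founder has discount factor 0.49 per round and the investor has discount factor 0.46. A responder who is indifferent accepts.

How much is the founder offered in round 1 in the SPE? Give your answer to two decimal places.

By backward induction:
Round 4 (the founder proposes): the investor gets 16 if talks fail, so the founder offers 16 and keeps 32.
Round 3 (the investor proposes): the founder can get 32 next round, worth 0.49 × 32 = 15.68 now. The investor offers 15.68 and keeps 48 − 15.68 = 32.32.
Round 2 (the founder proposes): the investor can get 32.32 next round, worth 0.46 × 32.32 = 14.8672 now; the founder offers that and keeps 33.1328.
Round 1 (the investor proposes): the founder can get 33.1328 next round, worth 0.49 × 33.1328 = 16.235072 now. The investor offers 16.235072 and keeps 48 − 16.235072 = 31.764928.

16.24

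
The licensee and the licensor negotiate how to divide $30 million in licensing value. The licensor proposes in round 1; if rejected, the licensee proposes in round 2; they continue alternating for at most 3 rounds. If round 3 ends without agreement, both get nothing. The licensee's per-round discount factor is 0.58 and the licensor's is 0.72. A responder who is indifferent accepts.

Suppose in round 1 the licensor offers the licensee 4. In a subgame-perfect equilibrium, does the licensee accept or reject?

Reject

Round 3 (the licensor proposes): rejection yields 0 for the licensee; the licensor offers 0 and keeps 30.
Round 2 (the licensee proposes): the licensor can get 30 next round, worth 0.72 × 30 = 21.6 now, so the licensee offers 21.6, keeping 8.4.
So by rejecting in round 1, the licensee gets 8.4 next round, worth 0.58 × 8.4 = 4.872 now.
Offer 4 < 4.872, so the licensee rejects.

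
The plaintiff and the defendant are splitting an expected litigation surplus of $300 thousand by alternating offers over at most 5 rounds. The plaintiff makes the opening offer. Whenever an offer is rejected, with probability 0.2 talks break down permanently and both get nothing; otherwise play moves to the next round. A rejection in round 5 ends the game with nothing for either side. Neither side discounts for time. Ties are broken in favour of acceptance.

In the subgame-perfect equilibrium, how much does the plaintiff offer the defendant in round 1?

78.72

Round 5 (the plaintiff proposes): rejection yields 0 for the defendant; the plaintiff offers 0 and keeps 300.
Round 4 (the defendant proposes): rejecting gives the plaintiff an expected 0.8 × 300 = 240; the defendant offers that and keeps 60.
Round 3 (the plaintiff proposes): rejecting gives the defendant an expected 0.8 × 60 = 48; the plaintiff offers that and keeps 252.
Round 2 (the defendant proposes): rejecting gives the plaintiff an expected 0.8 × 252 = 201.6; the defendant offers that and keeps 98.4.
Round 1 (the plaintiff proposes): rejecting gives the defendant an expected 0.8 × 98.4 = 78.72; the plaintiff offers that and keeps 221.28.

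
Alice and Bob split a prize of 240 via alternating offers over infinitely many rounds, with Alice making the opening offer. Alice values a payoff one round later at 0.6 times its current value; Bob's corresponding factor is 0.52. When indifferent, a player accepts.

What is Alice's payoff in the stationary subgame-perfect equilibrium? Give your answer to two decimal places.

Let x be Alice's share when Alice proposes and y be Bob's share when Bob proposes.
Bob accepts iff offered ≥ 0.52·y, so x = 240 − 0.52y. Symmetrically y = 240 − 0.6x.
Substituting: x = 240 − 0.52(240 − 0.6x), giving x(1 − 0.6·0.52) = 240(1 − 0.52).
So x = 240 × 0.48 / 0.688 ≈ 167.4419, and Bob receives 240 − x ≈ 72.5581.

167.44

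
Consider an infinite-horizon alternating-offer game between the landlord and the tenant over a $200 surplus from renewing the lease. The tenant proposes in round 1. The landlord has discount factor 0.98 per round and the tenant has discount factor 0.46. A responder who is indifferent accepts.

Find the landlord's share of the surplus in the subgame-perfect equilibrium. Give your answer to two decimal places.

Let x be the tenant's share when the tenant proposes and y be the landlord's share when the landlord proposes.
The landlord accepts iff offered ≥ 0.98·y, so x = 200 − 0.98y. Symmetrically y = 200 − 0.46x.
Substituting: x = 200 − 0.98(200 − 0.46x), giving x(1 − 0.46·0.98) = 200(1 − 0.98).
So x = 200 × 0.02 / 0.5492 ≈ 7.2833, and the landlord receives 200 − x ≈ 192.7167.

192.72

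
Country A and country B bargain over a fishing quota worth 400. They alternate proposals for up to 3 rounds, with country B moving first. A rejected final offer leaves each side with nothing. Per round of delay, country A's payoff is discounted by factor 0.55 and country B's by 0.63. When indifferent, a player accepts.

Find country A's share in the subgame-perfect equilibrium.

Solve by backward induction from round 3.
Round 3 (country B proposes): rejection yields 0 for country A; country B offers 0 and keeps 400.
Round 2 (country A proposes): country B can get 400 next round, worth 0.63 × 400 = 252 now; country A offers that and keeps 148.
Round 1 (country B proposes): country A can get 148 next round, worth 0.55 × 148 = 81.4 now. Country B offers 81.4 and keeps 400 − 81.4 = 318.6.

81.4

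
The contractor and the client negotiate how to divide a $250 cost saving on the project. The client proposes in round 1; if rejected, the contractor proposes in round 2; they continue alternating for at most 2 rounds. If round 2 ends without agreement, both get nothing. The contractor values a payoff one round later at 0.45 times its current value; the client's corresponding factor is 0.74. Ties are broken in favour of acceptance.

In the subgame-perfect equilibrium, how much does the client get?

137.5

Solve by backward induction from round 2.
Round 2 (the contractor proposes): the client will accept anything ≥ 0, so the contractor offers 0 and keeps 250.
Round 1 (the client proposes): the contractor can get 250 next round, worth 0.45 × 250 = 112.5 now. The client offers 112.5 and keeps 250 − 112.5 = 137.5.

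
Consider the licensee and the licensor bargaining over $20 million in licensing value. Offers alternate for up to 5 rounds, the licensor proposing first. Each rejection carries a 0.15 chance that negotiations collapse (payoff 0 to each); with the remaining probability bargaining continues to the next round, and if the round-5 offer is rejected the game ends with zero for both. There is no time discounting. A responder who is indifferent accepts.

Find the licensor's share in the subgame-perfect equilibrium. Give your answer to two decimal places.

15.61

By backward induction:
Round 5 (the licensor proposes): rejection yields 0 for the licensee; the licensor offers 0 and keeps 20.
Round 4 (the licensee proposes): rejecting gives the licensor an expected 0.85 × 20 = 17, so the licensee offers 17, keeping 3.
Round 3 (the licensor proposes): rejecting gives the licensee an expected 0.85 × 3 = 2.55. The licensor offers 2.55 and keeps 20 − 2.55 = 17.45.
Round 2 (the licensee proposes): rejecting gives the licensor an expected 0.85 × 17.45 = 14.8325. The licensee offers 14.8325 and keeps 20 − 14.8325 = 5.1675.
Round 1 (the licensor proposes): rejecting gives the licensee an expected 0.85 × 5.1675 = 4.392375. The licensor offers 4.392375 and keeps 20 − 4.392375 = 15.607625.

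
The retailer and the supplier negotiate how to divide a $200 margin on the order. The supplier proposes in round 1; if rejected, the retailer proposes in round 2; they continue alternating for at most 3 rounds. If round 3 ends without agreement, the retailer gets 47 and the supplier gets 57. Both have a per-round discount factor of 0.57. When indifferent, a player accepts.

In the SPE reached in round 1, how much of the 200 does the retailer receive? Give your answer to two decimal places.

64.29

Round 3 (the supplier proposes): the retailer gets 47 if talks fail, so the supplier offers 47 and keeps 153.
Round 2 (the retailer proposes): the supplier can get 153 next round, worth 0.57 × 153 = 87.21 now. The retailer offers 87.21 and keeps 200 − 87.21 = 112.79.
Round 1 (the supplier proposes): the retailer can get 112.79 next round, worth 0.57 × 112.79 = 64.2903 now; the supplier offers that and keeps 135.7097.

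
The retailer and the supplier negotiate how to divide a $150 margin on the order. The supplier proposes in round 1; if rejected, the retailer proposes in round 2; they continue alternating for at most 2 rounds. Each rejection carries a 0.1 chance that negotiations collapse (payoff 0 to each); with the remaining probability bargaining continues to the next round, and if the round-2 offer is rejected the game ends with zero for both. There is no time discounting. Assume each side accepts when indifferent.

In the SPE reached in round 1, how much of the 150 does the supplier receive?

Round 2 (the retailer proposes): rejection yields 0 for the supplier; the retailer offers 0 and keeps 150.
Round 1 (the supplier proposes): rejecting gives the retailer an expected 0.9 × 150 = 135, so the supplier offers 135, keeping 15.

15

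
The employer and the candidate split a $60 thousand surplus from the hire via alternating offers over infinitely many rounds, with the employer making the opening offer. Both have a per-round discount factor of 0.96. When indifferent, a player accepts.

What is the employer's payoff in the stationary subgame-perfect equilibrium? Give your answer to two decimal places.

30.61

Let x be the employer's share when the employer proposes and y be the candidate's share when the candidate proposes.
The candidate accepts iff offered ≥ 0.96·y, so x = 60 − 0.96y. Symmetrically y = 60 − 0.96x.
Substituting: x = 60 − 0.96(60 − 0.96x), giving x(1 − 0.96·0.96) = 60(1 − 0.96).
So x = 60 × 0.04 / 0.0784 ≈ 30.6122, and the candidate receives 60 − x ≈ 29.3878.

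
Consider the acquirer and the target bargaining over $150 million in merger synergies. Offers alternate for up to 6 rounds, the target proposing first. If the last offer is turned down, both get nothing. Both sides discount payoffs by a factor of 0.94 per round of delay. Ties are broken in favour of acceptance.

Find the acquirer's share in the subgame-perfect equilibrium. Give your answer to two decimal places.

126.02

Round 6 (the acquirer proposes): rejection yields 0 for the target; the acquirer offers 0 and keeps 150.
Round 5 (the target proposes): the acquirer can get 150 next round, worth 0.94 × 150 = 141 now. The target offers 141 and keeps 150 − 141 = 9.
Round 4 (the acquirer proposes): the target can get 9 next round, worth 0.94 × 9 = 8.46 now, so the acquirer offers 8.46, keeping 141.54.
Round 3 (the target proposes): the acquirer can get 141.54 next round, worth 0.94 × 141.54 = 133.0476 now; the target offers that and keeps 16.9524.
Round 2 (the acquirer proposes): the target can get 16.9524 next round, worth 0.94 × 16.9524 = 15.935256 now; the acquirer offers that and keeps 134.064744.
Round 1 (the target proposes): the acquirer can get 134.064744 next round, worth 0.94 × 134.064744 = 126.02085936 now; the target offers that and keeps 23.97914064.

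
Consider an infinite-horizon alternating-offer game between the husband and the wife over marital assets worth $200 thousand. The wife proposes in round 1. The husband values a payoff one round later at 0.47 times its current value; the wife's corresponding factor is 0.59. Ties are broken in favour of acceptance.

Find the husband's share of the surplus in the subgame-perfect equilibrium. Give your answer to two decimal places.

In a stationary SPE each proposer offers the other exactly their discounted continuation value.
If the wife keeps x when proposing and the husband keeps y when proposing, then x = 200 − 0.47y and y = 200 − 0.59x.
Solving: x = 200(1 − 0.47) / (1 − 0.59·0.47) = 106 / 0.7227 ≈ 146.6722.
The husband gets 200 − 146.6722 ≈ 53.3278.

53.33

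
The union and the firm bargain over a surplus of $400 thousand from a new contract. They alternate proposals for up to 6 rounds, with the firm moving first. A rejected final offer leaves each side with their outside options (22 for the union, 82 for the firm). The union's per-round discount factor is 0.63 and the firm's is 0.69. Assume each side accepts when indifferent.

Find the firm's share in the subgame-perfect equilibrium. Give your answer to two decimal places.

Round 6 (the union proposes): the firm gets 82 if talks fail, so the union offers 82 and keeps 318.
Round 5 (the firm proposes): the union can get 318 next round, worth 0.63 × 318 = 200.34 now; the firm offers that and keeps 199.66.
Round 4 (the union proposes): the firm can get 199.66 next round, worth 0.69 × 199.66 = 137.7654 now, so the union offers 137.7654, keeping 262.2346.
Round 3 (the firm proposes): the union can get 262.2346 next round, worth 0.63 × 262.2346 = 165.207798 now, so the firm offers 165.207798, keeping 234.792202.
Round 2 (the union proposes): the firm can get 234.792202 next round, worth 0.69 × 234.792202 = 162.00661938 now, so the union offers 162.00661938, keeping 237.99338062.
Round 1 (the firm proposes): the union can get 237.99338062 next round, worth 0.63 × 237.99338062 = 149.9358297906 now, so the firm offers 149.9358297906, keeping 250.0641702094.

250.06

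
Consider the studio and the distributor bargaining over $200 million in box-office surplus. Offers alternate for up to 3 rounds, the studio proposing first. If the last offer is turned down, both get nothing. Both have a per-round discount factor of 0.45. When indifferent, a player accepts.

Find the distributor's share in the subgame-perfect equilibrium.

49.5

Round 3 (the studio proposes): rejection yields 0 for the distributor; the studio offers 0 and keeps 200.
Round 2 (the distributor proposes): the studio can get 200 next round, worth 0.45 × 200 = 90 now, so the distributor offers 90, keeping 110.
Round 1 (the studio proposes): the distributor can get 110 next round, worth 0.45 × 110 = 49.5 now; the studio offers that and keeps 150.5.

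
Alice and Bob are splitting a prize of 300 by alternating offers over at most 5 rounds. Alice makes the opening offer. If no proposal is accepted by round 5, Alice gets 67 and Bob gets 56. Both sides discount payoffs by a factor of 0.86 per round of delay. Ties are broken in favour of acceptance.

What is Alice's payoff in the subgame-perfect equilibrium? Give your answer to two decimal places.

206.53

Round 5 (Alice proposes): Bob gets 56 if talks fail, so Alice offers 56 and keeps 244.
Round 4 (Bob proposes): Alice can get 244 next round, worth 0.86 × 244 = 209.84 now; Bob offers that and keeps 90.16.
Round 3 (Alice proposes): Bob can get 90.16 next round, worth 0.86 × 90.16 = 77.5376 now. Alice offers 77.5376 and keeps 300 − 77.5376 = 222.4624.
Round 2 (Bob proposes): Alice can get 222.4624 next round, worth 0.86 × 222.4624 = 191.317664 now, so Bob offers 191.317664, keeping 108.682336.
Round 1 (Alice proposes): Bob can get 108.682336 next round, worth 0.86 × 108.682336 = 93.46680896 now; Alice offers that and keeps 206.53319104.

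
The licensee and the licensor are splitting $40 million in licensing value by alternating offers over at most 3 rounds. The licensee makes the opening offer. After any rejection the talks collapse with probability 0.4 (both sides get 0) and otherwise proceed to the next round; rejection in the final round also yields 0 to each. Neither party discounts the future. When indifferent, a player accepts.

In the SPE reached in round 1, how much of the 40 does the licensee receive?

By backward induction:
Round 3 (the licensee proposes): rejection yields 0 for the licensor; the licensee offers 0 and keeps 40.
Round 2 (the licensor proposes): rejecting gives the licensee an expected 0.6 × 40 = 24; the licensor offers that and keeps 16.
Round 1 (the licensee proposes): rejecting gives the licensor an expected 0.6 × 16 = 9.6, so the licensee offers 9.6, keeping 30.4.

30.4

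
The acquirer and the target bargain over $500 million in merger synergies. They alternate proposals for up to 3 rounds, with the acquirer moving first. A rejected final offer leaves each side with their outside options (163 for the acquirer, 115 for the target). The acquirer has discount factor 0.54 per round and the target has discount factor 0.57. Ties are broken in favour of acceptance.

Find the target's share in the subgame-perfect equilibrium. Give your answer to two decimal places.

166.50

Round 3 (the acquirer proposes): the target gets 115 if talks fail, so the acquirer offers 115 and keeps 385.
Round 2 (the target proposes): the acquirer can get 385 next round, worth 0.54 × 385 = 207.9 now; the target offers that and keeps 292.1.
Round 1 (the acquirer proposes): the target can get 292.1 next round, worth 0.57 × 292.1 = 166.497 now, so the acquirer offers 166.497, keeping 333.503.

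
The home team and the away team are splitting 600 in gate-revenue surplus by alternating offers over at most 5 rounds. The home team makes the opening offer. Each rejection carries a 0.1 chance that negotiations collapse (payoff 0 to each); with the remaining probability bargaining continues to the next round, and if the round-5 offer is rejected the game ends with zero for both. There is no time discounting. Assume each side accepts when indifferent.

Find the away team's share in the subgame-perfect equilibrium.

97.74

Round 5 (the home team proposes): the away team will accept anything ≥ 0, so the home team offers 0 and keeps 600.
Round 4 (the away team proposes): rejecting gives the home team an expected 0.9 × 600 = 540, so the away team offers 540, keeping 60.
Round 3 (the home team proposes): rejecting gives the away team an expected 0.9 × 60 = 54; the home team offers that and keeps 546.
Round 2 (the away team proposes): rejecting gives the home team an expected 0.9 × 546 = 491.4; the away team offers that and keeps 108.6.
Round 1 (the home team proposes): rejecting gives the away team an expected 0.9 × 108.6 = 97.74; the home team offers that and keeps 502.26.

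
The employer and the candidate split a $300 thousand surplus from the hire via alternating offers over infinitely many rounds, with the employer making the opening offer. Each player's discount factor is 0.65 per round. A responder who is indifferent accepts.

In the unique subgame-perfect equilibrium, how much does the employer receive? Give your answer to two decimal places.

In a stationary SPE each proposer offers the other exactly their discounted continuation value.
If the employer keeps x when proposing and the candidate keeps y when proposing, then x = 300 − 0.65y and y = 300 − 0.65x.
Solving: x = 300(1 − 0.65) / (1 − 0.65·0.65) = 105 / 0.5775 ≈ 181.8182.
The candidate gets 300 − 181.8182 ≈ 118.1818.

181.82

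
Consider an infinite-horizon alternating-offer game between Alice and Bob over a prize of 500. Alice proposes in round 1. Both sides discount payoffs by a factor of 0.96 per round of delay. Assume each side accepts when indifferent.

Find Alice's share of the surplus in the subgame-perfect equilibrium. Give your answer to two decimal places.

255.10

When Alice proposes, Bob accepts any offer worth at least 0.96 times what Bob would get by proposing next round; and vice versa.
This gives x = 500 − 0.96y and y = 500 − 0.96x, where x and y are each side's share when it proposes.
Hence (1 − 0.96·0.96)x = 500(1 − 0.96), i.e. 0.0784·x = 20.
x ≈ 255.1020; Bob's share is 500 − x ≈ 244.8980.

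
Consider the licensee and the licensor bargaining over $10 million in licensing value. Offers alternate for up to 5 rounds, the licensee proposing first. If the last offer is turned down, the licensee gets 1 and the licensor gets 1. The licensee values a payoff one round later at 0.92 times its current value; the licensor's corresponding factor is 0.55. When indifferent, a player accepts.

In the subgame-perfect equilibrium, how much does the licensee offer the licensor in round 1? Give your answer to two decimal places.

Round 5 (the licensee proposes): the licensor gets 1 if talks fail, so the licensee offers 1 and keeps 9.
Round 4 (the licensor proposes): the licensee can get 9 next round, worth 0.92 × 9 = 8.28 now, so the licensor offers 8.28, keeping 1.72.
Round 3 (the licensee proposes): the licensor can get 1.72 next round, worth 0.55 × 1.72 = 0.946 now; the licensee offers that and keeps 9.054.
Round 2 (the licensor proposes): the licensee can get 9.054 next round, worth 0.92 × 9.054 = 8.32968 now, so the licensor offers 8.32968, keeping 1.67032.
Round 1 (the licensee proposes): the licensor can get 1.67032 next round, worth 0.55 × 1.67032 = 0.918676 now; the licensee offers that and keeps 9.081324.

0.92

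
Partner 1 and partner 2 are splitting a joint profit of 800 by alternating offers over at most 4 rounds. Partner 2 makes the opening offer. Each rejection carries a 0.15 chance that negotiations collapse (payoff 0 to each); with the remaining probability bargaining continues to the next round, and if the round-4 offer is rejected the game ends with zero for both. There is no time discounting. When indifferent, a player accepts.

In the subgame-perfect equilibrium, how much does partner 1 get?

Round 4 (partner 1 proposes): partner 2 will accept anything ≥ 0, so partner 1 offers 0 and keeps 800.
Round 3 (partner 2 proposes): rejecting gives partner 1 an expected 0.85 × 800 = 680; partner 2 offers that and keeps 120.
Round 2 (partner 1 proposes): rejecting gives partner 2 an expected 0.85 × 120 = 102, so partner 1 offers 102, keeping 698.
Round 1 (partner 2 proposes): rejecting gives partner 1 an expected 0.85 × 698 = 593.3, so partner 2 offers 593.3, keeping 206.7.

593.3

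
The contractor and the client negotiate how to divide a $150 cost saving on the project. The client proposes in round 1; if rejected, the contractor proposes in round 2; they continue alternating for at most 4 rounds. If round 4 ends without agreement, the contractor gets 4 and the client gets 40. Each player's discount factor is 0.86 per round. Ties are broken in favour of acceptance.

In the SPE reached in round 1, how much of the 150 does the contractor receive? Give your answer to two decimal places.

Round 4 (the contractor proposes): the client gets 40 if talks fail, so the contractor offers 40 and keeps 110.
Round 3 (the client proposes): the contractor can get 110 next round, worth 0.86 × 110 = 94.6 now, so the client offers 94.6, keeping 55.4.
Round 2 (the contractor proposes): the client can get 55.4 next round, worth 0.86 × 55.4 = 47.644 now. The contractor offers 47.644 and keeps 150 − 47.644 = 102.356.
Round 1 (the client proposes): the contractor can get 102.356 next round, worth 0.86 × 102.356 = 88.02616 now, so the client offers 88.02616, keeping 61.97384.

88.03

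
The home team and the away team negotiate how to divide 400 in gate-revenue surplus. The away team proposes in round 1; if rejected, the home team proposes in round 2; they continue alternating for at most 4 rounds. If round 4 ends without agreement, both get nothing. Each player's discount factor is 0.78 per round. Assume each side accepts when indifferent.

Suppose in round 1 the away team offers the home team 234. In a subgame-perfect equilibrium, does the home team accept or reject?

Reject

Round 4 (the home team proposes): the away team will accept anything ≥ 0, so the home team offers 0 and keeps 400.
Round 3 (the away team proposes): the home team can get 400 next round, worth 0.78 × 400 = 312 now, so the away team offers 312, keeping 88.
Round 2 (the home team proposes): the away team can get 88 next round, worth 0.78 × 88 = 68.64 now. The home team offers 68.64 and keeps 400 − 68.64 = 331.36.
So by rejecting in round 1, the home team gets 331.36 next round, worth 0.78 × 331.36 = 258.4608 now.
Offer 234 < 258.4608, so the home team rejects.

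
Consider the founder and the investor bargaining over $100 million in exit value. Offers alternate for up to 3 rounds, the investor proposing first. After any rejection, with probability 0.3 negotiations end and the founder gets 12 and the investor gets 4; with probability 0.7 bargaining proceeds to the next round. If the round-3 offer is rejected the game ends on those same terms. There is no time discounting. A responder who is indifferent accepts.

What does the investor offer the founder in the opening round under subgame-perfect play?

Round 3 (the investor proposes): the founder gets 12 if talks fail, so the investor offers 12 and keeps 88.
Round 2 (the founder proposes): rejecting gives the investor an expected 0.7 × 88 + 0.3 × 4 = 62.8. The founder offers 62.8 and keeps 100 − 62.8 = 37.2.
Round 1 (the investor proposes): rejecting gives the founder an expected 0.7 × 37.2 + 0.3 × 12 = 29.64. The investor offers 29.64 and keeps 100 − 29.64 = 70.36.

29.64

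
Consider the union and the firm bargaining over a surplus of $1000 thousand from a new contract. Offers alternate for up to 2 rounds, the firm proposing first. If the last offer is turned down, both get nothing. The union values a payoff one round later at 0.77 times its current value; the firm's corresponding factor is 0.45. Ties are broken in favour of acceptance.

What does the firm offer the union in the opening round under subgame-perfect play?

Round 2 (the union proposes): rejection yields 0 for the firm; the union offers 0 and keeps 1000.
Round 1 (the firm proposes): the union can get 1000 next round, worth 0.77 × 1000 = 770 now. The firm offers 770 and keeps 1000 − 770 = 230.

770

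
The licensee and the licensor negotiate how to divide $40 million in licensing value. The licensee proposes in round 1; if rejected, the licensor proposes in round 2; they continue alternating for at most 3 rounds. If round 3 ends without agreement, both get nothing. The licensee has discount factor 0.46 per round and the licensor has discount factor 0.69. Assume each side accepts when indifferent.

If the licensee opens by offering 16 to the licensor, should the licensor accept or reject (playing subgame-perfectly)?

Accept

Round 3 (the licensee proposes): the licensor will accept anything ≥ 0, so the licensee offers 0 and keeps 40.
Round 2 (the licensor proposes): the licensee can get 40 next round, worth 0.46 × 40 = 18.4 now, so the licensor offers 18.4, keeping 21.6.
So by rejecting in round 1, the licensor gets 21.6 next round, worth 0.69 × 21.6 = 14.904 now.
Offer 16 ≥ 14.904, so the licensor accepts.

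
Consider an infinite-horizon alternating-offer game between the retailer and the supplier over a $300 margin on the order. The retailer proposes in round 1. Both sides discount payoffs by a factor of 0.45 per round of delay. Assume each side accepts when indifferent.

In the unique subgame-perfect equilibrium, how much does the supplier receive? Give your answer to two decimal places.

In a stationary SPE each proposer offers the other exactly their discounted continuation value.
If the retailer keeps x when proposing and the supplier keeps y when proposing, then x = 300 − 0.45y and y = 300 − 0.45x.
Solving: x = 300(1 − 0.45) / (1 − 0.45·0.45) = 165 / 0.7975 ≈ 206.8966.
The supplier gets 300 − 206.8966 ≈ 93.1034.

93.10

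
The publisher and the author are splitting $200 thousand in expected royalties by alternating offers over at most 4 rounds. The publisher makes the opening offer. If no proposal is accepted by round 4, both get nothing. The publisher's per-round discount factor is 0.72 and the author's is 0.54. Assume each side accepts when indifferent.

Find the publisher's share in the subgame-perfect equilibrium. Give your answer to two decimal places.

127.77

Round 4 (the author proposes): rejection yields 0 for the publisher; the author offers 0 and keeps 200.
Round 3 (the publisher proposes): the author can get 200 next round, worth 0.54 × 200 = 108 now, so the publisher offers 108, keeping 92.
Round 2 (the author proposes): the publisher can get 92 next round, worth 0.72 × 92 = 66.24 now. The author offers 66.24 and keeps 200 − 66.24 = 133.76.
Round 1 (the publisher proposes): the author can get 133.76 next round, worth 0.54 × 133.76 = 72.2304 now; the publisher offers that and keeps 127.7696.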